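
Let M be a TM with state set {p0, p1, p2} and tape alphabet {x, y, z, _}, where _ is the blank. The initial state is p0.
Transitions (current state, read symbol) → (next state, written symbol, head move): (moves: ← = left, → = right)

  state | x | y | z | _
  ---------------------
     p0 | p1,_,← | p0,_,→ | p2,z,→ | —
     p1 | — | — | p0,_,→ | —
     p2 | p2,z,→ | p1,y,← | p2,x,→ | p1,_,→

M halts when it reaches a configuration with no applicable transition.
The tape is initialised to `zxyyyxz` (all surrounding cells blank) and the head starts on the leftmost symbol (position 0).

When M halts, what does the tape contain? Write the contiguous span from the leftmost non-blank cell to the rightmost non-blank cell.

p0 | [z]xyyyxz   read z → write z, move →, go to p2
p2 | z[x]yyyxz   read x → write z, move →, go to p2
p2 | zz[y]yyxz   read y → write y, move ←, go to p1
p1 | z[z]yyyxz   read z → write _, move →, go to p0
p0 | z_[y]yyxz   read y → write _, move →, go to p0
p0 | z__[y]yxz   read y → write _, move →, go to p0
p0 | z___[y]xz   read y → write _, move →, go to p0
p0 | z____[x]z   read x → write _, move ←, go to p1
p1 | z___[_]_z
The non-blank tape span at halt is z_____z.

z_____z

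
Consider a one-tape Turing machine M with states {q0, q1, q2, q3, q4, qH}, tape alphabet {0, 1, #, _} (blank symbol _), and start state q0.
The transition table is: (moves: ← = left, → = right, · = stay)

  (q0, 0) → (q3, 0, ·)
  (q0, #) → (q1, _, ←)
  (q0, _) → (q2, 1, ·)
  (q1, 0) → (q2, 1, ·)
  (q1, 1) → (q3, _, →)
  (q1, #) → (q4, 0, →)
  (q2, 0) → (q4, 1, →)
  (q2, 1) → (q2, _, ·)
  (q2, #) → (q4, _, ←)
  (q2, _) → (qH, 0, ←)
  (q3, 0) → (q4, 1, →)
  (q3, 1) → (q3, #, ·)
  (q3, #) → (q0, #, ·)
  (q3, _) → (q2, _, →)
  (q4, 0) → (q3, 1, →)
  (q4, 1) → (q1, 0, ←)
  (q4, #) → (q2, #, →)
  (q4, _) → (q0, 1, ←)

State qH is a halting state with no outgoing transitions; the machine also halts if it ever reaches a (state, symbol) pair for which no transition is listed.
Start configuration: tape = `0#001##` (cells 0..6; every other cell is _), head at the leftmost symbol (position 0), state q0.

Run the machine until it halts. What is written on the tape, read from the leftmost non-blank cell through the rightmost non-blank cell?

1#101_#

q0 | [0]#001##   read 0 → write 0, move ·, go to q3
q3 | [0]#001##   read 0 → write 1, move →, go to q4
q4 | 1[#]001##   read # → write #, move →, go to q2
q2 | 1#[0]01##   read 0 → write 1, move →, go to q4
q4 | 1#1[0]1##   read 0 → write 1, move →, go to q3
q3 | 1#11[1]##   read 1 → write #, move ·, go to q3
q3 | 1#11[#]##   read # → write #, move ·, go to q0
q0 | 1#11[#]##   read # → write _, move ←, go to q1
q1 | 1#1[1]_##   read 1 → write _, move →, go to q3
q3 | 1#1_[_]##   read _ → write _, move →, go to q2
q2 | 1#1__[#]#   read # → write _, move ←, go to q4
q4 | 1#1_[_]_#   read _ → write 1, move ←, go to q0
q0 | 1#1[_]1_#   read _ → write 1, move ·, go to q2
q2 | 1#1[1]1_#   read 1 → write _, move ·, go to q2
q2 | 1#1[_]1_#   read _ → write 0, move ←, go to qH
qH | 1#[1]01_#
The non-blank tape span at halt is 1#101_#.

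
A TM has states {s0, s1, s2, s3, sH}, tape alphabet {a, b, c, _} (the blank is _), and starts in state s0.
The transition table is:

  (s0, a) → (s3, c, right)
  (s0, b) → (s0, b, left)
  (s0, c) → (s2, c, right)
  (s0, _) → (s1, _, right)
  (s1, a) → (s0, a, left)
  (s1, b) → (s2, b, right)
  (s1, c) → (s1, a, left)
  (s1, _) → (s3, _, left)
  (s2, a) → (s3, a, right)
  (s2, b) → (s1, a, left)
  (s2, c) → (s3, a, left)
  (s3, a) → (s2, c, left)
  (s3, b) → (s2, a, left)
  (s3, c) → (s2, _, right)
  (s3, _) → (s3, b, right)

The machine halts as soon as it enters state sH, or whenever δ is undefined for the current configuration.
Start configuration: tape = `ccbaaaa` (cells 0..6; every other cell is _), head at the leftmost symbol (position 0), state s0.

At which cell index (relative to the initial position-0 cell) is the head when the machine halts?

state=s0 head=0 tape=[c]cbaaaa_   (s0,c)→(s2,c,right)
state=s2 head=1 tape=c[c]baaaa_   (s2,c)→(s3,a,left)
state=s3 head=0 tape=[c]abaaaa_   (s3,c)→(s2,_,right)
state=s2 head=1 tape=_[a]baaaa_   (s2,a)→(s3,a,right)
state=s3 head=2 tape=_a[b]aaaa_   (s3,b)→(s2,a,left)
state=s2 head=1 tape=_[a]aaaaa_   (s2,a)→(s3,a,right)
state=s3 head=2 tape=_a[a]aaaa_   (s3,a)→(s2,c,left)
state=s2 head=1 tape=_[a]caaaa_   (s2,a)→(s3,a,right)
state=s3 head=2 tape=_a[c]aaaa_   (s3,c)→(s2,_,right)
state=s2 head=3 tape=_a_[a]aaa_   (s2,a)→(s3,a,right)
state=s3 head=4 tape=_a_a[a]aa_   (s3,a)→(s2,c,left)
state=s2 head=3 tape=_a_[a]caa_   (s2,a)→(s3,a,right)
state=s3 head=4 tape=_a_a[c]aa_   (s3,c)→(s2,_,right)
state=s2 head=5 tape=_a_a_[a]a_   (s2,a)→(s3,a,right)
state=s3 head=6 tape=_a_a_a[a]_   (s3,a)→(s2,c,left)
state=s2 head=5 tape=_a_a_[a]c_   (s2,a)→(s3,a,right)
state=s3 head=6 tape=_a_a_a[c]_   (s3,c)→(s2,_,right)
state=s2 head=7 tape=_a_a_a_[_]
At halt the head is at cell 7.

7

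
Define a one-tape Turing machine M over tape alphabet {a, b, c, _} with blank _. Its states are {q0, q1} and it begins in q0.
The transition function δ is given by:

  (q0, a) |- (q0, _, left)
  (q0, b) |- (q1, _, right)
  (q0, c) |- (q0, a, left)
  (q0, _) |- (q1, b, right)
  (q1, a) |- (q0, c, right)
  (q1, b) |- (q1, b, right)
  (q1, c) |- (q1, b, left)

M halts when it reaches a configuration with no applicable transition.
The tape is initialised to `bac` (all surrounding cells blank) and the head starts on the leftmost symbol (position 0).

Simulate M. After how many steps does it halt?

state=q0 head=0 tape=[b]ac_   (q0,b)→(q1,_,right)
state=q1 head=1 tape=_[a]c_   (q1,a)→(q0,c,right)
state=q0 head=2 tape=_c[c]_   (q0,c)→(q0,a,left)
state=q0 head=1 tape=_[c]a_   (q0,c)→(q0,a,left)
state=q0 head=0 tape=[_]aa_   (q0,_)→(q1,b,right)
state=q1 head=1 tape=b[a]a_   (q1,a)→(q0,c,right)
state=q0 head=2 tape=bc[a]_   (q0,a)→(q0,_,left)
state=q0 head=1 tape=b[c]__   (q0,c)→(q0,a,left)
state=q0 head=0 tape=[b]a__   (q0,b)→(q1,_,right)
state=q1 head=1 tape=_[a]__   (q1,a)→(q0,c,right)
state=q0 head=2 tape=_c[_]_   (q0,_)→(q1,b,right)
state=q1 head=3 tape=_cb[_]
M halts after 11 transitions.

11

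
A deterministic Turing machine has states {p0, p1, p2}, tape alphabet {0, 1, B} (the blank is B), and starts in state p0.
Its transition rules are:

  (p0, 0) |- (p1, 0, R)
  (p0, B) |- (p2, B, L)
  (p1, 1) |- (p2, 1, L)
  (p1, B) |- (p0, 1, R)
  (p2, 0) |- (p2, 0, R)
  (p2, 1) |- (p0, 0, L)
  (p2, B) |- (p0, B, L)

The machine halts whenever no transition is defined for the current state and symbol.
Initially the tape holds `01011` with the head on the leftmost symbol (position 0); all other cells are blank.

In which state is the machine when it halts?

p1

p0 | [0]1011   read 0 → write 0, move R, go to p1
p1 | 0[1]011   read 1 → write 1, move L, go to p2
p2 | [0]1011   read 0 → write 0, move R, go to p2
p2 | 0[1]011   read 1 → write 0, move L, go to p0
p0 | [0]0011   read 0 → write 0, move R, go to p1
p1 | 0[0]011
No transition is defined for (p1, 0); M halts in state p1.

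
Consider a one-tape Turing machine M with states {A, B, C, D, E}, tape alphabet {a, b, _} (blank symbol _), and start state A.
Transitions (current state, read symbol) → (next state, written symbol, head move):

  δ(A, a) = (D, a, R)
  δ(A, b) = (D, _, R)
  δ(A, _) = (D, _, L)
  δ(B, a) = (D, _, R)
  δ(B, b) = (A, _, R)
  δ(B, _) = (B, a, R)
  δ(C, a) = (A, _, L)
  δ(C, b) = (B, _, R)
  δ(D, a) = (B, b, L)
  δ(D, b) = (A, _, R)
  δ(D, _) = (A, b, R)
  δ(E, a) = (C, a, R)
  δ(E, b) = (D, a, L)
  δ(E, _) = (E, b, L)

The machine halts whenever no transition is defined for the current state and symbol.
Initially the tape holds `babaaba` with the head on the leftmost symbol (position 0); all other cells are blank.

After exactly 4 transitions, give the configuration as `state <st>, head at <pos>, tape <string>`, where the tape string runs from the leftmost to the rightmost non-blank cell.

state=A head=0 tape=[b]abaaba   (A,b)→(D,_,R)
state=D head=1 tape=_[a]baaba   (D,a)→(B,b,L)
state=B head=0 tape=[_]bbaaba   (B,_)→(B,a,R)
state=B head=1 tape=a[b]baaba   (B,b)→(A,_,R)
state=A head=2 tape=a_[b]aaba
After 4 steps: state A, head at 2, tape a_baaba.

state A, head at 2, tape a_baaba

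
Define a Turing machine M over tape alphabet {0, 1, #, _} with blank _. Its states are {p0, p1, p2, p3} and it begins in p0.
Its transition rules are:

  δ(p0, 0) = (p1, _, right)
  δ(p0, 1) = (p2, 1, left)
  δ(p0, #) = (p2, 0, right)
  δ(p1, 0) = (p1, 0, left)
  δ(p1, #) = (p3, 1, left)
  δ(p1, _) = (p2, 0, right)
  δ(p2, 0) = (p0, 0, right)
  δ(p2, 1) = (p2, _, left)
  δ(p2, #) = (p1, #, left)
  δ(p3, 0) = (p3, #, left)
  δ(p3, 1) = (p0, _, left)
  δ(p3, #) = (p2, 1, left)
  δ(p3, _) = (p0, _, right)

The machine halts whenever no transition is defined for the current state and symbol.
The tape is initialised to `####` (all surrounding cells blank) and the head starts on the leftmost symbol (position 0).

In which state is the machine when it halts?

state=p0 head=0 tape=___[#]###_   (p0,#)→(p2,0,right)
state=p2 head=1 tape=___0[#]##_   (p2,#)→(p1,#,left)
state=p1 head=0 tape=___[0]###_   (p1,0)→(p1,0,left)
state=p1 head=-1 tape=__[_]0###_   (p1,_)→(p2,0,right)
state=p2 head=0 tape=__0[0]###_   (p2,0)→(p0,0,right)
state=p0 head=1 tape=__00[#]##_   (p0,#)→(p2,0,right)
state=p2 head=2 tape=__000[#]#_   (p2,#)→(p1,#,left)
state=p1 head=1 tape=__00[0]##_   (p1,0)→(p1,0,left)
state=p1 head=0 tape=__0[0]0##_   (p1,0)→(p1,0,left)
state=p1 head=-1 tape=__[0]00##_   (p1,0)→(p1,0,left)
state=p1 head=-2 tape=_[_]000##_   (p1,_)→(p2,0,right)
state=p2 head=-1 tape=_0[0]00##_   (p2,0)→(p0,0,right)
state=p0 head=0 tape=_00[0]0##_   (p0,0)→(p1,_,right)
state=p1 head=1 tape=_00_[0]##_   (p1,0)→(p1,0,left)
state=p1 head=0 tape=_00[_]0##_   (p1,_)→(p2,0,right)
state=p2 head=1 tape=_000[0]##_   (p2,0)→(p0,0,right)
state=p0 head=2 tape=_0000[#]#_   (p0,#)→(p2,0,right)
state=p2 head=3 tape=_00000[#]_   (p2,#)→(p1,#,left)
state=p1 head=2 tape=_0000[0]#_   (p1,0)→(p1,0,left)
state=p1 head=1 tape=_000[0]0#_   (p1,0)→(p1,0,left)
state=p1 head=0 tape=_00[0]00#_   (p1,0)→(p1,0,left)
state=p1 head=-1 tape=_0[0]000#_   (p1,0)→(p1,0,left)
state=p1 head=-2 tape=_[0]0000#_   (p1,0)→(p1,0,left)
state=p1 head=-3 tape=[_]00000#_   (p1,_)→(p2,0,right)
state=p2 head=-2 tape=0[0]0000#_   (p2,0)→(p0,0,right)
state=p0 head=-1 tape=00[0]000#_   (p0,0)→(p1,_,right)
state=p1 head=0 tape=00_[0]00#_   (p1,0)→(p1,0,left)
state=p1 head=-1 tape=00[_]000#_   (p1,_)→(p2,0,right)
state=p2 head=0 tape=000[0]00#_   (p2,0)→(p0,0,right)
state=p0 head=1 tape=0000[0]0#_   (p0,0)→(p1,_,right)
state=p1 head=2 tape=0000_[0]#_   (p1,0)→(p1,0,left)
state=p1 head=1 tape=0000[_]0#_   (p1,_)→(p2,0,right)
state=p2 head=2 tape=00000[0]#_   (p2,0)→(p0,0,right)
state=p0 head=3 tape=000000[#]_   (p0,#)→(p2,0,right)
state=p2 head=4 tape=0000000[_]
No transition is defined for (p2, _); M halts in state p2.

p2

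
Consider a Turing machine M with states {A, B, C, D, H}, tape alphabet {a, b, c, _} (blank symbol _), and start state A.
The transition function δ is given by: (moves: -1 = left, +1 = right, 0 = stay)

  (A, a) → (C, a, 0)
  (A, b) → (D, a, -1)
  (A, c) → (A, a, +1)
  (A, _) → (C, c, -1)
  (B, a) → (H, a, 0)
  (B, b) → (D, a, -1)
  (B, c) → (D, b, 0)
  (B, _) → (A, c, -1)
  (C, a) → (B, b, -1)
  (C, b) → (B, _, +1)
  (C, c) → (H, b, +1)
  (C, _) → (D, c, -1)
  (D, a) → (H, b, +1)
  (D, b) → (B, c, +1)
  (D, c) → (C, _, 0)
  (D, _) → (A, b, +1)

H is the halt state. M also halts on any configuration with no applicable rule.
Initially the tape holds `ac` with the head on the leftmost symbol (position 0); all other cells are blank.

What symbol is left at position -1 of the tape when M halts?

state=A head=0 tape=____[a]c   (A,a)→(C,a,0)
state=C head=0 tape=____[a]c   (C,a)→(B,b,-1)
state=B head=-1 tape=___[_]bc   (B,_)→(A,c,-1)
state=A head=-2 tape=__[_]cbc   (A,_)→(C,c,-1)
state=C head=-3 tape=_[_]ccbc   (C,_)→(D,c,-1)
state=D head=-4 tape=[_]cccbc   (D,_)→(A,b,+1)
state=A head=-3 tape=b[c]ccbc   (A,c)→(A,a,+1)
state=A head=-2 tape=ba[c]cbc   (A,c)→(A,a,+1)
state=A head=-1 tape=baa[c]bc   (A,c)→(A,a,+1)
state=A head=0 tape=baaa[b]c   (A,b)→(D,a,-1)
state=D head=-1 tape=baa[a]ac   (D,a)→(H,b,+1)
state=H head=0 tape=baab[a]c
Cell -1 holds b when M halts.

b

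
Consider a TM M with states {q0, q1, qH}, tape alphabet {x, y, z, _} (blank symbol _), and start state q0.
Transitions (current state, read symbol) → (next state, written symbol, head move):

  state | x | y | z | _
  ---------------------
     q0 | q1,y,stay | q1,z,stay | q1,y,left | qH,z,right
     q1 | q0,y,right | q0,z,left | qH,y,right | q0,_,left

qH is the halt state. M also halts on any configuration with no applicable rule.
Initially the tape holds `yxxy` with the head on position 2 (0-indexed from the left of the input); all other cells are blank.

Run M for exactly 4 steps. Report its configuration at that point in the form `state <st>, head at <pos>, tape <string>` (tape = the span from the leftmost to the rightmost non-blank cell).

state=q0 head=2 tape=yx[x]y   (q0,x)→(q1,y,stay)
state=q1 head=2 tape=yx[y]y   (q1,y)→(q0,z,left)
state=q0 head=1 tape=y[x]zy   (q0,x)→(q1,y,stay)
state=q1 head=1 tape=y[y]zy   (q1,y)→(q0,z,left)
state=q0 head=0 tape=[y]zzy
After 4 steps: state q0, head at 0, tape yzzy.

state q0, head at 0, tape yzzy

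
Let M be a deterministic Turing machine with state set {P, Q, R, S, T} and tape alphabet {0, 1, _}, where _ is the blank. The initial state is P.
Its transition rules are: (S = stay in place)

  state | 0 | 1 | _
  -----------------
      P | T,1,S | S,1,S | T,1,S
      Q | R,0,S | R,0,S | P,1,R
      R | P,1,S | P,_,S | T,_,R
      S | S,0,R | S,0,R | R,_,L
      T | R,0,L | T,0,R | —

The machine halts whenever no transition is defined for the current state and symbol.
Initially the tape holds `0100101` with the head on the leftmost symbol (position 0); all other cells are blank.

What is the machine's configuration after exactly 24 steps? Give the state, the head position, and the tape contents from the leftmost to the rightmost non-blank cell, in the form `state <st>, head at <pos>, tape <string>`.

state=P head=0 tape=[0]100101_   (P,0)→(T,1,S)
state=T head=0 tape=[1]100101_   (T,1)→(T,0,R)
state=T head=1 tape=0[1]00101_   (T,1)→(T,0,R)
state=T head=2 tape=00[0]0101_   (T,0)→(R,0,L)
state=R head=1 tape=0[0]00101_   (R,0)→(P,1,S)
state=P head=1 tape=0[1]00101_   (P,1)→(S,1,S)
state=S head=1 tape=0[1]00101_   (S,1)→(S,0,R)
state=S head=2 tape=00[0]0101_   (S,0)→(S,0,R)
state=S head=3 tape=000[0]101_   (S,0)→(S,0,R)
state=S head=4 tape=0000[1]01_   (S,1)→(S,0,R)
state=S head=5 tape=00000[0]1_   (S,0)→(S,0,R)
state=S head=6 tape=000000[1]_   (S,1)→(S,0,R)
state=S head=7 tape=0000000[_]   (S,_)→(R,_,L)
state=R head=6 tape=000000[0]_   (R,0)→(P,1,S)
state=P head=6 tape=000000[1]_   (P,1)→(S,1,S)
state=S head=6 tape=000000[1]_   (S,1)→(S,0,R)
state=S head=7 tape=0000000[_]   (S,_)→(R,_,L)
state=R head=6 tape=000000[0]_   (R,0)→(P,1,S)
state=P head=6 tape=000000[1]_   (P,1)→(S,1,S)
state=S head=6 tape=000000[1]_   (S,1)→(S,0,R)
state=S head=7 tape=0000000[_]   (S,_)→(R,_,L)
state=R head=6 tape=000000[0]_   (R,0)→(P,1,S)
state=P head=6 tape=000000[1]_   (P,1)→(S,1,S)
state=S head=6 tape=000000[1]_   (S,1)→(S,0,R)
state=S head=7 tape=0000000[_]
After 24 steps: state S, head at 7, tape 0000000.

state S, head at 7, tape 0000000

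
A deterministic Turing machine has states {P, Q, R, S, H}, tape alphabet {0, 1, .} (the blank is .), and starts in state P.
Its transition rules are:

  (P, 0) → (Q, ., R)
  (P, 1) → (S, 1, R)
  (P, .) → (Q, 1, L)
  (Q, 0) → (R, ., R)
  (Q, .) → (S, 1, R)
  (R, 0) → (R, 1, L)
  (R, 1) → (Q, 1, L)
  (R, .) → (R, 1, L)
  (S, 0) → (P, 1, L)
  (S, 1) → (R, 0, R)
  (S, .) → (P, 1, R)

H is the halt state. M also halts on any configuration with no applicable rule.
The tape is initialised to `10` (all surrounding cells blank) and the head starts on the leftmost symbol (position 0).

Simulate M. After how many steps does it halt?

22

state=P head=0 tape=.[1]0..   (P,1)→(S,1,R)
state=S head=1 tape=.1[0]..   (S,0)→(P,1,L)
state=P head=0 tape=.[1]1..   (P,1)→(S,1,R)
state=S head=1 tape=.1[1]..   (S,1)→(R,0,R)
state=R head=2 tape=.10[.].   (R,.)→(R,1,L)
state=R head=1 tape=.1[0]1.   (R,0)→(R,1,L)
state=R head=0 tape=.[1]11.   (R,1)→(Q,1,L)
state=Q head=-1 tape=[.]111.   (Q,.)→(S,1,R)
state=S head=0 tape=1[1]11.   (S,1)→(R,0,R)
state=R head=1 tape=10[1]1.   (R,1)→(Q,1,L)
state=Q head=0 tape=1[0]11.   (Q,0)→(R,.,R)
state=R head=1 tape=1.[1]1.   (R,1)→(Q,1,L)
state=Q head=0 tape=1[.]11.   (Q,.)→(S,1,R)
state=S head=1 tape=11[1]1.   (S,1)→(R,0,R)
state=R head=2 tape=110[1].   (R,1)→(Q,1,L)
state=Q head=1 tape=11[0]1.   (Q,0)→(R,.,R)
state=R head=2 tape=11.[1].   (R,1)→(Q,1,L)
state=Q head=1 tape=11[.]1.   (Q,.)→(S,1,R)
state=S head=2 tape=111[1].   (S,1)→(R,0,R)
state=R head=3 tape=1110[.]   (R,.)→(R,1,L)
state=R head=2 tape=111[0]1   (R,0)→(R,1,L)
state=R head=1 tape=11[1]11   (R,1)→(Q,1,L)
state=Q head=0 tape=1[1]111
M halts after 22 transitions.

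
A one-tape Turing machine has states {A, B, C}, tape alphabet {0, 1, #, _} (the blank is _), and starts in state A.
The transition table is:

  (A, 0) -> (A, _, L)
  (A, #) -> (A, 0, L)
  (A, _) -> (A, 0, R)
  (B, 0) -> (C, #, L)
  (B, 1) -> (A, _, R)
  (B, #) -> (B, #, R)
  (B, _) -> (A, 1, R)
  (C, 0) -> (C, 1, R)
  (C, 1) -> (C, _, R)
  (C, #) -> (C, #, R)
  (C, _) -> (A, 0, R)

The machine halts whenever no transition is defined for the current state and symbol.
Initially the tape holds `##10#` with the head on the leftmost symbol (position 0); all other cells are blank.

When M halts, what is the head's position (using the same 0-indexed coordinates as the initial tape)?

A | ____[#]#10#   read # → write 0, move L, go to A
A | ___[_]0#10#   read _ → write 0, move R, go to A
A | ___0[0]#10#   read 0 → write _, move L, go to A
A | ___[0]_#10#   read 0 → write _, move L, go to A
A | __[_]__#10#   read _ → write 0, move R, go to A
A | __0[_]_#10#   read _ → write 0, move R, go to A
A | __00[_]#10#   read _ → write 0, move R, go to A
A | __000[#]10#   read # → write 0, move L, go to A
A | __00[0]010#   read 0 → write _, move L, go to A
A | __0[0]_010#   read 0 → write _, move L, go to A
A | __[0]__010#   read 0 → write _, move L, go to A
A | _[_]___010#   read _ → write 0, move R, go to A
A | _0[_]__010#   read _ → write 0, move R, go to A
A | _00[_]_010#   read _ → write 0, move R, go to A
A | _000[_]010#   read _ → write 0, move R, go to A
A | _0000[0]10#   read 0 → write _, move L, go to A
A | _000[0]_10#   read 0 → write _, move L, go to A
A | _00[0]__10#   read 0 → write _, move L, go to A
A | _0[0]___10#   read 0 → write _, move L, go to A
A | _[0]____10#   read 0 → write _, move L, go to A
A | [_]_____10#   read _ → write 0, move R, go to A
A | 0[_]____10#   read _ → write 0, move R, go to A
A | 00[_]___10#   read _ → write 0, move R, go to A
A | 000[_]__10#   read _ → write 0, move R, go to A
A | 0000[_]_10#   read _ → write 0, move R, go to A
A | 00000[_]10#   read _ → write 0, move R, go to A
A | 000000[1]0#
At halt the head is at cell 2.

2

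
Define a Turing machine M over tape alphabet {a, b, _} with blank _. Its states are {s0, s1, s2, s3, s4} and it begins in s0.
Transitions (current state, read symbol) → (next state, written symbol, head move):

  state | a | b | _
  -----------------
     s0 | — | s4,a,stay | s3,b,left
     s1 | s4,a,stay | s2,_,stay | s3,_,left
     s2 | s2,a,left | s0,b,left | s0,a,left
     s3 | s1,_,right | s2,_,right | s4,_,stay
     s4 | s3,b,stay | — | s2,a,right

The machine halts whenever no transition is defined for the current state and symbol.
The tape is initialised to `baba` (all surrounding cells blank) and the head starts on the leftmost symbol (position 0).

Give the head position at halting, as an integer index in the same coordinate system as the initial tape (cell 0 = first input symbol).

s0 | __[b]aba   read b → write a, move stay, go to s4
s4 | __[a]aba   read a → write b, move stay, go to s3
s3 | __[b]aba   read b → write _, move right, go to s2
s2 | ___[a]ba   read a → write a, move left, go to s2
s2 | __[_]aba   read _ → write a, move left, go to s0
s0 | _[_]aaba   read _ → write b, move left, go to s3
s3 | [_]baaba   read _ → write _, move stay, go to s4
s4 | [_]baaba   read _ → write a, move right, go to s2
s2 | a[b]aaba   read b → write b, move left, go to s0
s0 | [a]baaba
At halt the head is at cell -2.

-2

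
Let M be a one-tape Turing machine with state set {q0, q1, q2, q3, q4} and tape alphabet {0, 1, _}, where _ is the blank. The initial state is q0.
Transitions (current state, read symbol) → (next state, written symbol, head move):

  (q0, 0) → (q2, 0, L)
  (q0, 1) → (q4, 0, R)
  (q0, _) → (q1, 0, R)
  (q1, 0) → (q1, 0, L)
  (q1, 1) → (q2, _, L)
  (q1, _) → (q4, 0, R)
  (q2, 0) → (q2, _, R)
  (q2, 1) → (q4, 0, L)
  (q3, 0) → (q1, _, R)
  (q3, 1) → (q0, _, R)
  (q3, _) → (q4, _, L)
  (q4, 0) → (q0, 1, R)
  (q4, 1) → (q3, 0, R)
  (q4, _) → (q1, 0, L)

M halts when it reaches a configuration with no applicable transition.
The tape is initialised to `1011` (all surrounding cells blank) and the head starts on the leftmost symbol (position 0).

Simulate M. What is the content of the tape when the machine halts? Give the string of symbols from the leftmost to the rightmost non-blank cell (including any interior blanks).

state=q0 head=0 tape=[1]011___   (q0,1)→(q4,0,R)
state=q4 head=1 tape=0[0]11___   (q4,0)→(q0,1,R)
state=q0 head=2 tape=01[1]1___   (q0,1)→(q4,0,R)
state=q4 head=3 tape=010[1]___   (q4,1)→(q3,0,R)
state=q3 head=4 tape=0100[_]__   (q3,_)→(q4,_,L)
state=q4 head=3 tape=010[0]___   (q4,0)→(q0,1,R)
state=q0 head=4 tape=0101[_]__   (q0,_)→(q1,0,R)
state=q1 head=5 tape=01010[_]_   (q1,_)→(q4,0,R)
state=q4 head=6 tape=010100[_]   (q4,_)→(q1,0,L)
state=q1 head=5 tape=01010[0]0   (q1,0)→(q1,0,L)
state=q1 head=4 tape=0101[0]00   (q1,0)→(q1,0,L)
state=q1 head=3 tape=010[1]000   (q1,1)→(q2,_,L)
state=q2 head=2 tape=01[0]_000   (q2,0)→(q2,_,R)
state=q2 head=3 tape=01_[_]000
The non-blank tape span at halt is 01__000.

01__000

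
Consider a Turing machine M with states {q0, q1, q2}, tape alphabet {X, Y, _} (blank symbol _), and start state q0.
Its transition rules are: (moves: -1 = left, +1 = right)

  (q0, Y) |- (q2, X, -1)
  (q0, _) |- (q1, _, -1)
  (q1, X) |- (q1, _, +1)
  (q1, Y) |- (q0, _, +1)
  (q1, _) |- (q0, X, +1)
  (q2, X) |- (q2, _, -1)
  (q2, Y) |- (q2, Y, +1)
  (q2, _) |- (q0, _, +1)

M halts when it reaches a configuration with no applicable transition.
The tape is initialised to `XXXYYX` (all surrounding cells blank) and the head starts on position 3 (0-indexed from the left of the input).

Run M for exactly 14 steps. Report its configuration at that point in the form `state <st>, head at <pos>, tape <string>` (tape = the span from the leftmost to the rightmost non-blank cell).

state q1, head at 1, tape X_XYX

state=q0 head=3 tape=_XXX[Y]YX   (q0,Y)→(q2,X,-1)
state=q2 head=2 tape=_XX[X]XYX   (q2,X)→(q2,_,-1)
state=q2 head=1 tape=_X[X]_XYX   (q2,X)→(q2,_,-1)
state=q2 head=0 tape=_[X]__XYX   (q2,X)→(q2,_,-1)
state=q2 head=-1 tape=[_]___XYX   (q2,_)→(q0,_,+1)
state=q0 head=0 tape=_[_]__XYX   (q0,_)→(q1,_,-1)
state=q1 head=-1 tape=[_]___XYX   (q1,_)→(q0,X,+1)
state=q0 head=0 tape=X[_]__XYX   (q0,_)→(q1,_,-1)
state=q1 head=-1 tape=[X]___XYX   (q1,X)→(q1,_,+1)
state=q1 head=0 tape=_[_]__XYX   (q1,_)→(q0,X,+1)
state=q0 head=1 tape=_X[_]_XYX   (q0,_)→(q1,_,-1)
state=q1 head=0 tape=_[X]__XYX   (q1,X)→(q1,_,+1)
state=q1 head=1 tape=__[_]_XYX   (q1,_)→(q0,X,+1)
state=q0 head=2 tape=__X[_]XYX   (q0,_)→(q1,_,-1)
state=q1 head=1 tape=__[X]_XYX
After 14 steps: state q1, head at 1, tape X_XYX.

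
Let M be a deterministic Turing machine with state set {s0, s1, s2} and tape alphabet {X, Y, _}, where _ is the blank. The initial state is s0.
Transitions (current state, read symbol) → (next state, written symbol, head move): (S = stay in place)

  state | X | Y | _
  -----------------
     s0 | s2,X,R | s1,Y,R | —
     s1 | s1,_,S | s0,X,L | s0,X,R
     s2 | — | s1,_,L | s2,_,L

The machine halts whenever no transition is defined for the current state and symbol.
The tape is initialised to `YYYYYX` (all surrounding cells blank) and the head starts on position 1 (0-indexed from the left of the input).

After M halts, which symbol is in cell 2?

s0 | Y[Y]YYYX_   read Y → write Y, move R, go to s1
s1 | YY[Y]YYX_   read Y → write X, move L, go to s0
s0 | Y[Y]XYYX_   read Y → write Y, move R, go to s1
s1 | YY[X]YYX_   read X → write _, move S, go to s1
s1 | YY[_]YYX_   read _ → write X, move R, go to s0
s0 | YYX[Y]YX_   read Y → write Y, move R, go to s1
s1 | YYXY[Y]X_   read Y → write X, move L, go to s0
s0 | YYX[Y]XX_   read Y → write Y, move R, go to s1
s1 | YYXY[X]X_   read X → write _, move S, go to s1
s1 | YYXY[_]X_   read _ → write X, move R, go to s0
s0 | YYXYX[X]_   read X → write X, move R, go to s2
s2 | YYXYXX[_]   read _ → write _, move L, go to s2
s2 | YYXYX[X]_
Cell 2 holds X when M halts.

X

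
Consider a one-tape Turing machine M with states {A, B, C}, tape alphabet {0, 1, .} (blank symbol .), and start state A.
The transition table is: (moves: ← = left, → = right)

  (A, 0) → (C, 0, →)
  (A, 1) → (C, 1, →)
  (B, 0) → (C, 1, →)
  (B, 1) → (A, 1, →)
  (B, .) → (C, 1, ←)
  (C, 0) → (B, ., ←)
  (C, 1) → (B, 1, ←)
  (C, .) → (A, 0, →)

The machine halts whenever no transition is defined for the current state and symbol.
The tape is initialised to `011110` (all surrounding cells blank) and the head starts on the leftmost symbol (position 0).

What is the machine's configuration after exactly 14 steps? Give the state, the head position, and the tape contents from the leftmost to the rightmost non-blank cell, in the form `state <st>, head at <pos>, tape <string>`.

state=A head=0 tape=[0]11110   (A,0)→(C,0,→)
state=C head=1 tape=0[1]1110   (C,1)→(B,1,←)
state=B head=0 tape=[0]11110   (B,0)→(C,1,→)
state=C head=1 tape=1[1]1110   (C,1)→(B,1,←)
state=B head=0 tape=[1]11110   (B,1)→(A,1,→)
state=A head=1 tape=1[1]1110   (A,1)→(C,1,→)
state=C head=2 tape=11[1]110   (C,1)→(B,1,←)
state=B head=1 tape=1[1]1110   (B,1)→(A,1,→)
state=A head=2 tape=11[1]110   (A,1)→(C,1,→)
state=C head=3 tape=111[1]10   (C,1)→(B,1,←)
state=B head=2 tape=11[1]110   (B,1)→(A,1,→)
state=A head=3 tape=111[1]10   (A,1)→(C,1,→)
state=C head=4 tape=1111[1]0   (C,1)→(B,1,←)
state=B head=3 tape=111[1]10   (B,1)→(A,1,→)
state=A head=4 tape=1111[1]0
After 14 steps: state A, head at 4, tape 111110.

state A, head at 4, tape 111110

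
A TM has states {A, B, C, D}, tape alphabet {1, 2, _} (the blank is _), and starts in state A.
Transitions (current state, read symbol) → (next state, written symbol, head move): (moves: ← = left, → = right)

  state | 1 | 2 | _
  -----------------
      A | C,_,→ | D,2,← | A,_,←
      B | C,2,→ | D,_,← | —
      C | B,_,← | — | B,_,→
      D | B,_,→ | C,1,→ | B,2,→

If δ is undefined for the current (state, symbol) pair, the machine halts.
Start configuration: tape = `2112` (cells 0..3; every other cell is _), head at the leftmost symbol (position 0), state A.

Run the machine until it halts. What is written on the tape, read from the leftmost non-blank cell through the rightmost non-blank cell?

state=A head=0 tape=_[2]112   (A,2)→(D,2,←)
state=D head=-1 tape=[_]2112   (D,_)→(B,2,→)
state=B head=0 tape=2[2]112   (B,2)→(D,_,←)
state=D head=-1 tape=[2]_112   (D,2)→(C,1,→)
state=C head=0 tape=1[_]112   (C,_)→(B,_,→)
state=B head=1 tape=1_[1]12   (B,1)→(C,2,→)
state=C head=2 tape=1_2[1]2   (C,1)→(B,_,←)
state=B head=1 tape=1_[2]_2   (B,2)→(D,_,←)
state=D head=0 tape=1[_]__2   (D,_)→(B,2,→)
state=B head=1 tape=12[_]_2
The non-blank tape span at halt is 12__2.

12__2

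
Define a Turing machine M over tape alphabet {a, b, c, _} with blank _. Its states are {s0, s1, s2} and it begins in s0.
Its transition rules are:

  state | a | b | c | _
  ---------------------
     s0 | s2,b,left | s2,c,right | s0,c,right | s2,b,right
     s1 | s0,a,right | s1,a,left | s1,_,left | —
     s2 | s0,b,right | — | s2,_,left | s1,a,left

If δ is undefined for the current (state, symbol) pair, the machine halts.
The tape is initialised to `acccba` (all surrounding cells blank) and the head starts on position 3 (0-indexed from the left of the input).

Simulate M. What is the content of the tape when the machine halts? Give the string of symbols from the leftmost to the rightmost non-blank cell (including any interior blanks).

a_aaaaaa

state=s0 head=3 tape=_acc[c]ba__   (s0,c)→(s0,c,right)
state=s0 head=4 tape=_accc[b]a__   (s0,b)→(s2,c,right)
state=s2 head=5 tape=_acccc[a]__   (s2,a)→(s0,b,right)
state=s0 head=6 tape=_accccb[_]_   (s0,_)→(s2,b,right)
state=s2 head=7 tape=_accccbb[_]   (s2,_)→(s1,a,left)
state=s1 head=6 tape=_accccb[b]a   (s1,b)→(s1,a,left)
state=s1 head=5 tape=_acccc[b]aa   (s1,b)→(s1,a,left)
state=s1 head=4 tape=_accc[c]aaa   (s1,c)→(s1,_,left)
state=s1 head=3 tape=_acc[c]_aaa   (s1,c)→(s1,_,left)
state=s1 head=2 tape=_ac[c]__aaa   (s1,c)→(s1,_,left)
state=s1 head=1 tape=_a[c]___aaa   (s1,c)→(s1,_,left)
state=s1 head=0 tape=_[a]____aaa   (s1,a)→(s0,a,right)
state=s0 head=1 tape=_a[_]___aaa   (s0,_)→(s2,b,right)
state=s2 head=2 tape=_ab[_]__aaa   (s2,_)→(s1,a,left)
state=s1 head=1 tape=_a[b]a__aaa   (s1,b)→(s1,a,left)
state=s1 head=0 tape=_[a]aa__aaa   (s1,a)→(s0,a,right)
state=s0 head=1 tape=_a[a]a__aaa   (s0,a)→(s2,b,left)
state=s2 head=0 tape=_[a]ba__aaa   (s2,a)→(s0,b,right)
state=s0 head=1 tape=_b[b]a__aaa   (s0,b)→(s2,c,right)
state=s2 head=2 tape=_bc[a]__aaa   (s2,a)→(s0,b,right)
state=s0 head=3 tape=_bcb[_]_aaa   (s0,_)→(s2,b,right)
state=s2 head=4 tape=_bcbb[_]aaa   (s2,_)→(s1,a,left)
state=s1 head=3 tape=_bcb[b]aaaa   (s1,b)→(s1,a,left)
state=s1 head=2 tape=_bc[b]aaaaa   (s1,b)→(s1,a,left)
state=s1 head=1 tape=_b[c]aaaaaa   (s1,c)→(s1,_,left)
state=s1 head=0 tape=_[b]_aaaaaa   (s1,b)→(s1,a,left)
state=s1 head=-1 tape=[_]a_aaaaaa
The non-blank tape span at halt is a_aaaaaa.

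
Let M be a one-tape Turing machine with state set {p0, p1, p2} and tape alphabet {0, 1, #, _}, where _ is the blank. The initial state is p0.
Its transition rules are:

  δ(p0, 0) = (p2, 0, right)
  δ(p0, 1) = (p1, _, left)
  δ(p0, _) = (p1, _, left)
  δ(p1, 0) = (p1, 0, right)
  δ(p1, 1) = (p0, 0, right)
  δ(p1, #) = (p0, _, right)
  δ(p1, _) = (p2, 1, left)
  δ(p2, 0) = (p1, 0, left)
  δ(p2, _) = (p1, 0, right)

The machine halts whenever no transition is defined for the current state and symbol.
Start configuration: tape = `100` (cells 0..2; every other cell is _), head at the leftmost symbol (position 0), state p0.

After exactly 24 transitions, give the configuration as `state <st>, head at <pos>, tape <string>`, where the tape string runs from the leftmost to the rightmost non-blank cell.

p0 | __[1]00__   read 1 → write _, move left, go to p1
p1 | _[_]_00__   read _ → write 1, move left, go to p2
p2 | [_]1_00__   read _ → write 0, move right, go to p1
p1 | 0[1]_00__   read 1 → write 0, move right, go to p0
p0 | 00[_]00__   read _ → write _, move left, go to p1
p1 | 0[0]_00__   read 0 → write 0, move right, go to p1
p1 | 00[_]00__   read _ → write 1, move left, go to p2
p2 | 0[0]100__   read 0 → write 0, move left, go to p1
p1 | [0]0100__   read 0 → write 0, move right, go to p1
p1 | 0[0]100__   read 0 → write 0, move right, go to p1
p1 | 00[1]00__   read 1 → write 0, move right, go to p0
p0 | 000[0]0__   read 0 → write 0, move right, go to p2
p2 | 0000[0]__   read 0 → write 0, move left, go to p1
p1 | 000[0]0__   read 0 → write 0, move right, go to p1
p1 | 0000[0]__   read 0 → write 0, move right, go to p1
p1 | 00000[_]_   read _ → write 1, move left, go to p2
p2 | 0000[0]1_   read 0 → write 0, move left, go to p1
p1 | 000[0]01_   read 0 → write 0, move right, go to p1
p1 | 0000[0]1_   read 0 → write 0, move right, go to p1
p1 | 00000[1]_   read 1 → write 0, move right, go to p0
p0 | 000000[_]   read _ → write _, move left, go to p1
p1 | 00000[0]_   read 0 → write 0, move right, go to p1
p1 | 000000[_]   read _ → write 1, move left, go to p2
p2 | 00000[0]1   read 0 → write 0, move left, go to p1
p1 | 0000[0]01
After 24 steps: state p1, head at 2, tape 0000001.

state p1, head at 2, tape 0000001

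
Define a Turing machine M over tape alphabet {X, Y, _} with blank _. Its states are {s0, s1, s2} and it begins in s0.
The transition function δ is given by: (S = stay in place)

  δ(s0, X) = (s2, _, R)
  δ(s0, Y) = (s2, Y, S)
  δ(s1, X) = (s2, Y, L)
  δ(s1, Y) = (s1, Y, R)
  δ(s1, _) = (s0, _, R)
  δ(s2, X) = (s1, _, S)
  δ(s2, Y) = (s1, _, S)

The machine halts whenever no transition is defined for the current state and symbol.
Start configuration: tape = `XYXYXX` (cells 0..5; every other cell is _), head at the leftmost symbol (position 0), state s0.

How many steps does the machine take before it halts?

state=s0 head=0 tape=[X]YXYXX_   (s0,X)→(s2,_,R)
state=s2 head=1 tape=_[Y]XYXX_   (s2,Y)→(s1,_,S)
state=s1 head=1 tape=_[_]XYXX_   (s1,_)→(s0,_,R)
state=s0 head=2 tape=__[X]YXX_   (s0,X)→(s2,_,R)
state=s2 head=3 tape=___[Y]XX_   (s2,Y)→(s1,_,S)
state=s1 head=3 tape=___[_]XX_   (s1,_)→(s0,_,R)
state=s0 head=4 tape=____[X]X_   (s0,X)→(s2,_,R)
state=s2 head=5 tape=_____[X]_   (s2,X)→(s1,_,S)
state=s1 head=5 tape=_____[_]_   (s1,_)→(s0,_,R)
state=s0 head=6 tape=______[_]
M halts after 9 transitions.

9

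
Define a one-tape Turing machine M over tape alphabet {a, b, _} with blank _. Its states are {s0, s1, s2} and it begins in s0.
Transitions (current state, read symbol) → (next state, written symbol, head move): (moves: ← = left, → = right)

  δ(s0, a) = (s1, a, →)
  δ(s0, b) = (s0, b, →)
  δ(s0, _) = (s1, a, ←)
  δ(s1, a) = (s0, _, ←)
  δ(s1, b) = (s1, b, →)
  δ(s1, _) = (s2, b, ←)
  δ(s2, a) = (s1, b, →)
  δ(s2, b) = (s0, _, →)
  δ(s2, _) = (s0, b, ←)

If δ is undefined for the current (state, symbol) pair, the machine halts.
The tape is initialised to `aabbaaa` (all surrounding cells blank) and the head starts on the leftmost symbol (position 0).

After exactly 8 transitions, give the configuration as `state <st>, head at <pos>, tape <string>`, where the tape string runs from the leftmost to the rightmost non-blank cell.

s0 | [a]abbaaa   read a → write a, move →, go to s1
s1 | a[a]bbaaa   read a → write _, move ←, go to s0
s0 | [a]_bbaaa   read a → write a, move →, go to s1
s1 | a[_]bbaaa   read _ → write b, move ←, go to s2
s2 | [a]bbbaaa   read a → write b, move →, go to s1
s1 | b[b]bbaaa   read b → write b, move →, go to s1
s1 | bb[b]baaa   read b → write b, move →, go to s1
s1 | bbb[b]aaa   read b → write b, move →, go to s1
s1 | bbbb[a]aa
After 8 steps: state s1, head at 4, tape bbbbaaa.

state s1, head at 4, tape bbbbaaa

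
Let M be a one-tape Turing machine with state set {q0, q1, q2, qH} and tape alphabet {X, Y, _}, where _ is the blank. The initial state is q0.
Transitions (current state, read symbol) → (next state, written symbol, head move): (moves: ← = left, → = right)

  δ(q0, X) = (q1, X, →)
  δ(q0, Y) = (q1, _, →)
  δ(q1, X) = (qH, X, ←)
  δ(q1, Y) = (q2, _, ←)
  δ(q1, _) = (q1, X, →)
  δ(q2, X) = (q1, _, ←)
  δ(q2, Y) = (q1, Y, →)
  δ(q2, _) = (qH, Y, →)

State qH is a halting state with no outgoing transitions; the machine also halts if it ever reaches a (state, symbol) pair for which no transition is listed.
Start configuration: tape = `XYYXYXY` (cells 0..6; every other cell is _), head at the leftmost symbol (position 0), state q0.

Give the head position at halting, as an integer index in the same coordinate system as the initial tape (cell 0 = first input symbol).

-1

state=q0 head=0 tape=_[X]YYXYXY   (q0,X)→(q1,X,→)
state=q1 head=1 tape=_X[Y]YXYXY   (q1,Y)→(q2,_,←)
state=q2 head=0 tape=_[X]_YXYXY   (q2,X)→(q1,_,←)
state=q1 head=-1 tape=[_]__YXYXY   (q1,_)→(q1,X,→)
state=q1 head=0 tape=X[_]_YXYXY   (q1,_)→(q1,X,→)
state=q1 head=1 tape=XX[_]YXYXY   (q1,_)→(q1,X,→)
state=q1 head=2 tape=XXX[Y]XYXY   (q1,Y)→(q2,_,←)
state=q2 head=1 tape=XX[X]_XYXY   (q2,X)→(q1,_,←)
state=q1 head=0 tape=X[X]__XYXY   (q1,X)→(qH,X,←)
state=qH head=-1 tape=[X]X__XYXY
At halt the head is at cell -1.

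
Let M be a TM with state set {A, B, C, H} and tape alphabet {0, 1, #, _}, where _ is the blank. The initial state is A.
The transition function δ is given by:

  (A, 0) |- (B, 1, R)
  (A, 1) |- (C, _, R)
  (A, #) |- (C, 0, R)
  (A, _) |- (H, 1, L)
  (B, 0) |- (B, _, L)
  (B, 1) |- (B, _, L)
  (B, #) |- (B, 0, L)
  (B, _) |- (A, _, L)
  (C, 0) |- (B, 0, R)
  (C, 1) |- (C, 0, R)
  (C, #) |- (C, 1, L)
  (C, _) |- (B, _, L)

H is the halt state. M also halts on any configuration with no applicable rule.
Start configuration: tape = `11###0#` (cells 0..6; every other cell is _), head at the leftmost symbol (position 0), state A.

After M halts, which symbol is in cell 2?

A | __[1]1###0#   read 1 → write _, move R, go to C
C | ___[1]###0#   read 1 → write 0, move R, go to C
C | ___0[#]##0#   read # → write 1, move L, go to C
C | ___[0]1##0#   read 0 → write 0, move R, go to B
B | ___0[1]##0#   read 1 → write _, move L, go to B
B | ___[0]_##0#   read 0 → write _, move L, go to B
B | __[_]__##0#   read _ → write _, move L, go to A
A | _[_]___##0#   read _ → write 1, move L, go to H
H | [_]1___##0#
Cell 2 holds _ when M halts.

_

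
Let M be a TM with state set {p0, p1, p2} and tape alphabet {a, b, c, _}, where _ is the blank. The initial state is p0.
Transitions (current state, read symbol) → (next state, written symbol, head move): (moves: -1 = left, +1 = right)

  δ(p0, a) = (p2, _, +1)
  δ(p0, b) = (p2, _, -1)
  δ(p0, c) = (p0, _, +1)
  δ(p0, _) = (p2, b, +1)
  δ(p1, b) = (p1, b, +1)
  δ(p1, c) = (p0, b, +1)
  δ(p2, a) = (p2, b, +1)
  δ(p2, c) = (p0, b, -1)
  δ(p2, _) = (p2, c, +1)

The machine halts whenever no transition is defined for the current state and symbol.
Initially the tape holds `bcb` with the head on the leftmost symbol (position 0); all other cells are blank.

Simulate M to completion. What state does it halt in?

p2

p0 | _[b]cb   read b → write _, move -1, go to p2
p2 | [_]_cb   read _ → write c, move +1, go to p2
p2 | c[_]cb   read _ → write c, move +1, go to p2
p2 | cc[c]b   read c → write b, move -1, go to p0
p0 | c[c]bb   read c → write _, move +1, go to p0
p0 | c_[b]b   read b → write _, move -1, go to p2
p2 | c[_]_b   read _ → write c, move +1, go to p2
p2 | cc[_]b   read _ → write c, move +1, go to p2
p2 | ccc[b]
No transition is defined for (p2, b); M halts in state p2.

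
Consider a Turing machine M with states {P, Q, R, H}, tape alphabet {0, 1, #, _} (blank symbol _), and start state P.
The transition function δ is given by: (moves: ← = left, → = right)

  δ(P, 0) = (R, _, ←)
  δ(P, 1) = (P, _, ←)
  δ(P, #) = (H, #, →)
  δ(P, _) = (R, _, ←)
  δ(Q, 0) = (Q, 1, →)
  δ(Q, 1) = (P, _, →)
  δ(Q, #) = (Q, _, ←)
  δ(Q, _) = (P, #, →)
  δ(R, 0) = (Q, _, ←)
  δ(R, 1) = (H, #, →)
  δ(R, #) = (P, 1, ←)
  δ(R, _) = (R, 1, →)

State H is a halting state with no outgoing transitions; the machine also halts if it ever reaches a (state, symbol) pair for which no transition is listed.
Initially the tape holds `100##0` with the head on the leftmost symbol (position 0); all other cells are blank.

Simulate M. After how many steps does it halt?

P | ____[1]00##0   read 1 → write _, move ←, go to P
P | ___[_]_00##0   read _ → write _, move ←, go to R
R | __[_]__00##0   read _ → write 1, move →, go to R
R | __1[_]_00##0   read _ → write 1, move →, go to R
R | __11[_]00##0   read _ → write 1, move →, go to R
R | __111[0]0##0   read 0 → write _, move ←, go to Q
Q | __11[1]_0##0   read 1 → write _, move →, go to P
P | __11_[_]0##0   read _ → write _, move ←, go to R
R | __11[_]_0##0   read _ → write 1, move →, go to R
R | __111[_]0##0   read _ → write 1, move →, go to R
R | __1111[0]##0   read 0 → write _, move ←, go to Q
Q | __111[1]_##0   read 1 → write _, move →, go to P
P | __111_[_]##0   read _ → write _, move ←, go to R
R | __111[_]_##0   read _ → write 1, move →, go to R
R | __1111[_]##0   read _ → write 1, move →, go to R
R | __11111[#]#0   read # → write 1, move ←, go to P
P | __1111[1]1#0   read 1 → write _, move ←, go to P
P | __111[1]_1#0   read 1 → write _, move ←, go to P
P | __11[1]__1#0   read 1 → write _, move ←, go to P
P | __1[1]___1#0   read 1 → write _, move ←, go to P
P | __[1]____1#0   read 1 → write _, move ←, go to P
P | _[_]_____1#0   read _ → write _, move ←, go to R
R | [_]______1#0   read _ → write 1, move →, go to R
R | 1[_]_____1#0   read _ → write 1, move →, go to R
R | 11[_]____1#0   read _ → write 1, move →, go to R
R | 111[_]___1#0   read _ → write 1, move →, go to R
R | 1111[_]__1#0   read _ → write 1, move →, go to R
R | 11111[_]_1#0   read _ → write 1, move →, go to R
R | 111111[_]1#0   read _ → write 1, move →, go to R
R | 1111111[1]#0   read 1 → write #, move →, go to H
H | 1111111#[#]0
M halts after 30 transitions.

30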